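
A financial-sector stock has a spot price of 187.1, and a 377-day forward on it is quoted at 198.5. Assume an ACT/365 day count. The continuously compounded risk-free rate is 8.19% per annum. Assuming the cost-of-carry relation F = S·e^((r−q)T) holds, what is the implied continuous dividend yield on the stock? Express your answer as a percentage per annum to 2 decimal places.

From F = S·e^((r−q)T): (r − q) = ln(F/S)/T
ln(198.5/187.1) = ln(1.060930) = 0.059146
(r − q) = 0.059146 / (377/365) = 0.057263
q = r − ln(F/S)/T = 0.0819 − 0.057263 = 0.024637
q = 2.46%

2.46%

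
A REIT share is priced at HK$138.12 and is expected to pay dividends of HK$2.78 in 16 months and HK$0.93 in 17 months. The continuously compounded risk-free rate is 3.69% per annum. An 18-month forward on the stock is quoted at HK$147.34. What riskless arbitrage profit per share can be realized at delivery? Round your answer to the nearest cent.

HK$5.09 per share

PV(dividends) I = 2.78·e^(−0.0369·16/12) + 0.93·e^(−0.0369·17/12) = 3.5292
Fair forward F* = (S − I)·e^(rT) = (138.12 − 3.5292)·e^0.055350 = 134.5908 × 1.056910 = 142.2504
Market HK$147.34 > fair 142.2504: forward overpriced → cash-and-carry (borrow at r, buy the stock and collect the dividends, short the forward).
Profit at T = |F_mkt − F*| = |147.34 − 142.2504| = HK$5.09 per share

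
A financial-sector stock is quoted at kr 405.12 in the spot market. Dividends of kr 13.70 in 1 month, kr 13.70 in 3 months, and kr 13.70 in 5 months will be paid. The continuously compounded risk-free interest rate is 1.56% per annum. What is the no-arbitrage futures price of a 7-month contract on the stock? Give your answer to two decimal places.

PV(dividends) I = 13.70·e^(−0.0156·1/12) + 13.70·e^(−0.0156·3/12) + 13.70·e^(−0.0156·5/12)
I = 13.6822 + 13.6467 + 13.6112 = 40.9401
F = (S − I)·e^(rT) = (405.12 − 40.9401) · e^(0.0156·7/12)
= 364.1799 · e^0.009100 = 364.1799 × 1.009142 = kr 367.51

kr 367.51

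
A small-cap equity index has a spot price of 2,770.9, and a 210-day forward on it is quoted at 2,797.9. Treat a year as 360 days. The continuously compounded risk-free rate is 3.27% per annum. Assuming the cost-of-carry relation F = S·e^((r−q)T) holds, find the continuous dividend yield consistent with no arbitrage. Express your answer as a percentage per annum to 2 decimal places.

From F = S·e^((r−q)T): (r − q) = ln(F/S)/T
ln(2797.9/2770.9) = ln(1.009744) = 0.009697
(r − q) = 0.009697 / (210/360) = 0.016623
q = r − ln(F/S)/T = 0.0327 − 0.016623 = 0.016077
q = 1.61%

1.61%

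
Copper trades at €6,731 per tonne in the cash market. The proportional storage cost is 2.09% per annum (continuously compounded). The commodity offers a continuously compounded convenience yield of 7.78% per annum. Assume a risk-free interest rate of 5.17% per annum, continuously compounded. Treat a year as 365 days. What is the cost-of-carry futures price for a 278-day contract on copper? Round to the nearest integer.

Net carry = r + u − y = 0.0517 + 0.0209 − 0.0778 = -0.0052
F = S·e^((r+u−y)T) = 6731 · e^(-0.0052 × 278/365) = 6731 · e^-0.003961
= 6731 × 0.996047 = €6,704 per tonne

€6,704 per tonne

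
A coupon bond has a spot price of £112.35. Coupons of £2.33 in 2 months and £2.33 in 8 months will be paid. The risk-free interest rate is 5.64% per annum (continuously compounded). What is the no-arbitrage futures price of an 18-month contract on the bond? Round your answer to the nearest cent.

PV(coupons) I = 2.33·e^(−0.0564·2/12) + 2.33·e^(−0.0564·8/12)
I = 2.3082 + 2.2440 = 4.5522
F = (S − I)·e^(rT) = (112.35 − 4.5522) · e^(0.0564·18/12)
= 107.7978 · e^0.084600 = 107.7978 × 1.088282 = £117.31

£117.31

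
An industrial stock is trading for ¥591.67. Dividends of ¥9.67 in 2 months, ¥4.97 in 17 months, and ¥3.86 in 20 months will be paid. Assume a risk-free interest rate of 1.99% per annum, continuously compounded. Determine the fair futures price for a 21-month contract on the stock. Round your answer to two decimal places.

¥593.79

PV(dividends) I = 9.67·e^(−0.0199·2/12) + 4.97·e^(−0.0199·17/12) + 3.86·e^(−0.0199·20/12)
I = 9.6380 + 4.8318 + 3.7341 = 18.2039
F = (S − I)·e^(rT) = (591.67 − 18.2039) · e^(0.0199·21/12)
= 573.4661 · e^0.034825 = 573.4661 × 1.035438 = ¥593.79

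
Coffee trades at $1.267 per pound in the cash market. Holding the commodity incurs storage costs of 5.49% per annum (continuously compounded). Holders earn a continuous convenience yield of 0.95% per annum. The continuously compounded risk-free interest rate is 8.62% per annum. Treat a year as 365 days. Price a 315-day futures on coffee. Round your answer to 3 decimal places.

Net carry = r + u − y = 0.0862 + 0.0549 − 0.0095 = 0.1316
F = S·e^((r+u−y)T) = 1.267 · e^(0.1316 × 315/365) = 1.267 · e^0.113573
= 1.267 × 1.120274 = $1.419 per pound

$1.419 per pound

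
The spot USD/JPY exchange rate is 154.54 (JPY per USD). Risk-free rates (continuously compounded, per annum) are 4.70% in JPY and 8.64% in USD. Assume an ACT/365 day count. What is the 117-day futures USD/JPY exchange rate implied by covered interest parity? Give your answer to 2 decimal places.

F = S·e^((r_JPY − r_USD)T) = 154.54 · e^((0.0470 − 0.0864) × 117/365)
= 154.54 · e^-0.012630 = 154.54 × 0.987449
F = 152.60 JPY per USD

152.60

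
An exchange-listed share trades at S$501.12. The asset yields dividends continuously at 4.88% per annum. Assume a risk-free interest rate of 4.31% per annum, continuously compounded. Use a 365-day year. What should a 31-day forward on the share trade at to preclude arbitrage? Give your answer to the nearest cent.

F = S·e^((r − q)T) = 501.12 · e^((0.0431 − 0.0488) × 31/365)
= 501.12 · e^-0.000484 = 501.12 × 0.999516
F = S$500.88

S$500.88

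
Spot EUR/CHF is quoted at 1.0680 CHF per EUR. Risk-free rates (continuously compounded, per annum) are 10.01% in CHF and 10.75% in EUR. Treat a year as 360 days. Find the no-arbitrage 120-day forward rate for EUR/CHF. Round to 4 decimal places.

F = S·e^((r_CHF − r_EUR)T) = 1.0680 · e^((0.1001 − 0.1075) × 120/360)
= 1.0680 · e^-0.002467 = 1.0680 × 0.997536
F = 1.0654 CHF per EUR

1.0654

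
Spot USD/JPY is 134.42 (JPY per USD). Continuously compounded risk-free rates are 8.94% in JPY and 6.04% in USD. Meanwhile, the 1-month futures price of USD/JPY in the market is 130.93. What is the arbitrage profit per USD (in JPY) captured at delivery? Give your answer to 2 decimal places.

Fair futures: F* = S·e^(carry·T), with carry = (r_JPY − r_USD) = 0.0894 − 0.0604 = 0.0290
F* = 134.42 · e^(0.0290 × 1/12) = 134.42 · e^0.002417 = 134.42 × 1.002420 = 134.7453
Market 130.93 < fair 134.7453: forward underpriced → reverse cash-and-carry (short spot, go long the forward).
At maturity, profit = |F_mkt − F*| = |130.93 − 134.7453| = 3.82 per USD (in JPY)

3.82 per USD (in JPY)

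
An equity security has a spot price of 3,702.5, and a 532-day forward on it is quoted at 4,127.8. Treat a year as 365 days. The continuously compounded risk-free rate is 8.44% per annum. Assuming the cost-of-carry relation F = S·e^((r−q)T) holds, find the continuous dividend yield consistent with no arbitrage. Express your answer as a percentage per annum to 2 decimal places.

From F = S·e^((r−q)T): (r − q) = ln(F/S)/T
ln(4127.8/3702.5) = ln(1.114868) = 0.108736
(r − q) = 0.108736 / (532/365) = 0.074603
q = r − ln(F/S)/T = 0.0844 − 0.074603 = 0.009797
q = 0.98%

0.98%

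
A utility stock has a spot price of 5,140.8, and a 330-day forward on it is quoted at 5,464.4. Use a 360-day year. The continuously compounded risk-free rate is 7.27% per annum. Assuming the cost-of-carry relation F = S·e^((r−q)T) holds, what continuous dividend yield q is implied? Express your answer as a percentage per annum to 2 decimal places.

0.61%

From F = S·e^((r−q)T): (r − q) = ln(F/S)/T
ln(5464.4/5140.8) = ln(1.062947) = 0.061045
(r − q) = 0.061045 / (330/360) = 0.066595
q = r − ln(F/S)/T = 0.0727 − 0.066595 = 0.006105
q = 0.61%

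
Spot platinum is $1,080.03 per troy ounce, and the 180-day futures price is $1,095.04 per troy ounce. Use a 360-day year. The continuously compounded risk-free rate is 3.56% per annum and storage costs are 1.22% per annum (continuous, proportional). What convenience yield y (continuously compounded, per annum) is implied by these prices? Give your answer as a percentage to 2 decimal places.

2.02%

F = S·e^((r+u−y)T) ⇒ (r+u−y) = ln(F/S)/T
ln(1095.04/1080.03) = 0.013802; /T ⇒ 0.027604
y = r + u − ln(F/S)/T = 0.0356 + 0.0122 − 0.027604 = 0.020196
y = 2.02%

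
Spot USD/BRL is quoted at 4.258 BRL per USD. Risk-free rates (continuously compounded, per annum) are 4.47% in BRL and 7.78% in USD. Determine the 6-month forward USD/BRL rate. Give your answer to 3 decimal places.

4.188

F = S·e^((r_BRL − r_USD)T) = 4.258 · e^((0.0447 − 0.0778) × 6/12)
= 4.258 · e^-0.016550 = 4.258 × 0.983586
F = 4.188 BRL per USD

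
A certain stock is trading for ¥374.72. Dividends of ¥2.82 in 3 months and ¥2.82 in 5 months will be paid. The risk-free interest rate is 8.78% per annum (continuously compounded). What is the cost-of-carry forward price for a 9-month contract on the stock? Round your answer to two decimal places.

¥394.38

PV(dividends) I = 2.82·e^(−0.0878·3/12) + 2.82·e^(−0.0878·5/12)
I = 2.7588 + 2.7187 = 5.4775
F = (S − I)·e^(rT) = (374.72 − 5.4775) · e^(0.0878·9/12)
= 369.2425 · e^0.065850 = 369.2425 × 1.068066 = ¥394.38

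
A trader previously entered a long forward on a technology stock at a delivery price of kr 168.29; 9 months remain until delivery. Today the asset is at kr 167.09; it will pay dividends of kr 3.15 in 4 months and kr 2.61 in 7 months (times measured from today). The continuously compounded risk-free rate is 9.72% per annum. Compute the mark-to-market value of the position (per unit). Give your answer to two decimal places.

kr 5.12

PV(remaining dividends) I = 3.15·e^(−0.0972·4/12) + 2.61·e^(−0.0972·7/12) = 5.5157
Current forward F = (S − I)·e^(rT) = (167.09 − 5.5157)·e^(0.0972·9/12) = 161.5743 × 1.075623 = 173.7930
Value (long) = (F − K)·e^(−rT) = (173.7930 − 168.29) × 0.929694 = 5.1161
Value = kr 5.12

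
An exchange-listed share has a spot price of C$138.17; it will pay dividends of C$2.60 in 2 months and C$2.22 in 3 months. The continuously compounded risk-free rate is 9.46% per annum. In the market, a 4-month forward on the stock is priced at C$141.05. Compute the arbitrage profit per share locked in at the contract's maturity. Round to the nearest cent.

PV(dividends) I = 2.60·e^(−0.0946·2/12) + 2.22·e^(−0.0946·3/12) = 4.7274
Fair forward F* = (S − I)·e^(rT) = (138.17 − 4.7274)·e^0.031533 = 133.4426 × 1.032035 = 137.7174
Market C$141.05 > fair 137.7174: forward overpriced → cash-and-carry (borrow at r, buy the stock and collect the dividends, short the forward).
Profit at T = |F_mkt − F*| = |141.05 − 137.7174| = C$3.33 per share

C$3.33 per share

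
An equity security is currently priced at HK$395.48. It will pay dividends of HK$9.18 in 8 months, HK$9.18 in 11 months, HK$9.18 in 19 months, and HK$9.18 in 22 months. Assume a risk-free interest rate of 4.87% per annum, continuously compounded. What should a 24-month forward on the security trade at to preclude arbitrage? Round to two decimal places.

PV(dividends) I = 9.18·e^(−0.0487·8/12) + 9.18·e^(−0.0487·11/12) + 9.18·e^(−0.0487·19/12) + 9.18·e^(−0.0487·22/12)
I = 8.8867 + 8.7792 + 8.4987 + 8.3959 = 34.5605
F = (S − I)·e^(rT) = (395.48 − 34.5605) · e^(0.0487·24/12)
= 360.9195 · e^0.097400 = 360.9195 × 1.102301 = HK$397.84

HK$397.84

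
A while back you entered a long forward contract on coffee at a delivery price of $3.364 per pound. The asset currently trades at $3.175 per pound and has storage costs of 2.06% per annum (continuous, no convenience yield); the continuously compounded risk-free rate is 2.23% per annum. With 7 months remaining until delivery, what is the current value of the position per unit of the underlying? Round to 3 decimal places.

Current fair forward for the remaining 7 months: F = S·e^((r + u)·T), (r + u) = 0.0223 + 0.0206 = 0.0429
F = 3.175 · e^(0.0429 × 7/12) = 3.175 × 1.025341 = 3.2555
Value of long forward = (F − K)·e^(−rT) = (3.2555 − 3.364) · e^(−0.0223·7/12)
= -0.1085 × 0.987076 = -0.107

-$0.107 per pound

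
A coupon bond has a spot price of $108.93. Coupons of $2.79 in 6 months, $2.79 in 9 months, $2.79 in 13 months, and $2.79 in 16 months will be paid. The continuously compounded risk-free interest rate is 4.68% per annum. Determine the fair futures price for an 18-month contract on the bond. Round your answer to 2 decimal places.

$105.38

PV(coupons) I = 2.79·e^(−0.0468·6/12) + 2.79·e^(−0.0468·9/12) + 2.79·e^(−0.0468·13/12) + 2.79·e^(−0.0468·16/12)
I = 2.7255 + 2.6938 + 2.6521 + 2.6212 = 10.6926
F = (S − I)·e^(rT) = (108.93 − 10.6926) · e^(0.0468·18/12)
= 98.2374 · e^0.070200 = 98.2374 × 1.072723 = $105.38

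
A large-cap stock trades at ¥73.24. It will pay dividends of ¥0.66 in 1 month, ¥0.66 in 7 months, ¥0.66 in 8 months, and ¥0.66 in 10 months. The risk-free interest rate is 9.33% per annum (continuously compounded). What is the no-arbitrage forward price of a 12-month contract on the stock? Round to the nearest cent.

¥77.65

PV(dividends) I = 0.66·e^(−0.0933·1/12) + 0.66·e^(−0.0933·7/12) + 0.66·e^(−0.0933·8/12) + 0.66·e^(−0.0933·10/12)
I = 0.6549 + 0.6250 + 0.6202 + 0.6106 = 2.5107
F = (S − I)·e^(rT) = (73.24 − 2.5107) · e^(0.0933·12/12)
= 70.7293 · e^0.093300 = 70.7293 × 1.097791 = ¥77.65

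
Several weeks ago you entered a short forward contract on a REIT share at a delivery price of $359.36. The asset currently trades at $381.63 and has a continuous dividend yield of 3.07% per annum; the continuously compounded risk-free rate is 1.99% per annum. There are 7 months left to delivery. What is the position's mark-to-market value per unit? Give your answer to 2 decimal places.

Current fair forward for the remaining 7 months: F = S·e^((r − q)·T), (r − q) = 0.0199 − 0.0307 = -0.0108
F = 381.63 · e^(-0.0108 × 7/12) = 381.63 × 0.993720 = 379.2334
Value of long forward = (F − K)·e^(−rT) = (379.2334 − 359.36) · e^(−0.0199·7/12)
= 19.8734 × 0.988459 = 19.64
Short position value = −(long value) = -$19.64

-$19.64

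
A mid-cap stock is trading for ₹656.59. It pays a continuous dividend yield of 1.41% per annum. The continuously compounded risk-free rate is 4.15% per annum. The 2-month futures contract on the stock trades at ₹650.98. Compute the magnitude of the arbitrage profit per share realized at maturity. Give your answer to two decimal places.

Fair futures: F* = S·e^(carry·T), with carry = (r − q) = 0.0415 − 0.0141 = 0.0274
F* = 656.59 · e^(0.0274 × 2/12) = 656.59 · e^0.004567 = 656.59 × 1.004577 = ₹659.5952
Market ₹650.98 < fair ₹659.5952: forward underpriced → reverse cash-and-carry (short spot, go long the forward).
At maturity, profit = |F_mkt − F*| = |650.98 − 659.5952| = ₹8.62 per share

₹8.62 per share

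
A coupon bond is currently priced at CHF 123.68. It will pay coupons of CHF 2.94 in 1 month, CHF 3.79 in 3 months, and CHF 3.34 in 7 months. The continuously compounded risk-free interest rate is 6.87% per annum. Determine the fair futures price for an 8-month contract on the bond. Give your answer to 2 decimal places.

CHF 119.16

PV(coupons) I = 2.94·e^(−0.0687·1/12) + 3.79·e^(−0.0687·3/12) + 3.34·e^(−0.0687·7/12)
I = 2.9232 + 3.7255 + 3.2088 = 9.8575
F = (S − I)·e^(rT) = (123.68 − 9.8575) · e^(0.0687·8/12)
= 113.8225 · e^0.045800 = 113.8225 × 1.046865 = CHF 119.16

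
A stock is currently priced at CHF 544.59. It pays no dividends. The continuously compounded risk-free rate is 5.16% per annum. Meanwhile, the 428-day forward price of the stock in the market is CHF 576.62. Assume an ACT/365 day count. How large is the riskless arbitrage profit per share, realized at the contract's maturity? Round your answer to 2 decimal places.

CHF 1.94 per share

Fair forward: F* = S·e^(carry·T), with carry = r = 0.0516
F* = 544.59 · e^(0.0516 × 428/365) = 544.59 · e^0.060506 = 544.59 × 1.062374 = CHF 578.5583
Market CHF 576.62 < fair CHF 578.5583: forward underpriced → reverse cash-and-carry (short spot, go long the forward).
At maturity, profit = |F_mkt − F*| = |576.62 − 578.5583| = CHF 1.94 per share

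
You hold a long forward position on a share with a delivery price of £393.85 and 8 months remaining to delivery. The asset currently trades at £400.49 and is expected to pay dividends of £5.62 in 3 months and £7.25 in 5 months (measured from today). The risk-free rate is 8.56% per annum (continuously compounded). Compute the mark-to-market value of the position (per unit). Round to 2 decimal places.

£15.99

PV(remaining dividends) I = 5.62·e^(−0.0856·3/12) + 7.25·e^(−0.0856·5/12) = 12.4970
Current forward F = (S − I)·e^(rT) = (400.49 − 12.4970)·e^(0.0856·8/12) = 387.9930 × 1.058726 = 410.7783
Value (long) = (F − K)·e^(−rT) = (410.7783 − 393.85) × 0.944531 = 15.9893
Value = £15.99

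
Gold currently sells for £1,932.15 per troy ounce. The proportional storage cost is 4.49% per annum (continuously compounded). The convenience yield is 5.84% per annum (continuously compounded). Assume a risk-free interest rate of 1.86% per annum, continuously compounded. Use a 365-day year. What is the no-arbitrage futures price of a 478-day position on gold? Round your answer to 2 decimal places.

£1,945.10 per troy ounce

Net carry = r + u − y = 0.0186 + 0.0449 − 0.0584 = 0.0051
F = S·e^((r+u−y)T) = 1932.15 · e^(0.0051 × 478/365) = 1932.15 · e^0.00667890
= 1932.15 × 1.00670125 = £1,945.10 per troy ounce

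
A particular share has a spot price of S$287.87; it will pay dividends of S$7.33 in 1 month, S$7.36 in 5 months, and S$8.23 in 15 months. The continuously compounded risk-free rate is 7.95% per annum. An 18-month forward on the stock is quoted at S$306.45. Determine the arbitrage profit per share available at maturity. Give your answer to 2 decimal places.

PV(dividends) I = 7.33·e^(−0.0795·1/12) + 7.36·e^(−0.0795·5/12) + 8.23·e^(−0.0795·15/12) = 21.8533
Fair forward F* = (S − I)·e^(rT) = (287.87 − 21.8533)·e^0.119250 = 266.0167 × 1.126652 = 299.7082
Market S$306.45 > fair 299.7082: forward overpriced → cash-and-carry (borrow at r, buy the stock and collect the dividends, short the forward).
Profit at T = |F_mkt − F*| = |306.45 − 299.7082| = S$6.74 per share

S$6.74 per share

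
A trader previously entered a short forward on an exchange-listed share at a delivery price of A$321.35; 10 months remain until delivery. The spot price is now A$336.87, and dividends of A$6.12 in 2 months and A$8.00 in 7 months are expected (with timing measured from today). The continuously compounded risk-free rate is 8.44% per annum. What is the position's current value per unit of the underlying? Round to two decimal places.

PV(remaining dividends) I = 6.12·e^(−0.0844·2/12) + 8.00·e^(−0.0844·7/12) = 13.6502
Current forward F = (S − I)·e^(rT) = (336.87 − 13.6502)·e^(0.0844·10/12) = 323.2198 × 1.072866 = 346.7715
Value (long) = (F − K)·e^(−rT) = (346.7715 − 321.35) × 0.932083 = 23.6949
Short position value = −(long value) = -A$23.69

-A$23.69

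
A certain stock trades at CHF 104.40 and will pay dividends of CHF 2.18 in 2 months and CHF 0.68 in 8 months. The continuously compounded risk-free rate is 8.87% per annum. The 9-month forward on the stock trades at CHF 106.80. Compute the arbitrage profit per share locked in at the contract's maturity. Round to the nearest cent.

PV(dividends) I = 2.18·e^(−0.0887·2/12) + 0.68·e^(−0.0887·8/12) = 2.7890
Fair forward F* = (S − I)·e^(rT) = (104.40 − 2.7890)·e^0.066525 = 101.6110 × 1.068788 = 108.6006
Market CHF 106.80 < fair 108.6006: forward underpriced → reverse cash-and-carry (short the stock, invest proceeds at r, pay the dividends, go long the forward).
Profit at T = |F_mkt − F*| = |106.80 − 108.6006| = CHF 1.80 per share

CHF 1.80 per share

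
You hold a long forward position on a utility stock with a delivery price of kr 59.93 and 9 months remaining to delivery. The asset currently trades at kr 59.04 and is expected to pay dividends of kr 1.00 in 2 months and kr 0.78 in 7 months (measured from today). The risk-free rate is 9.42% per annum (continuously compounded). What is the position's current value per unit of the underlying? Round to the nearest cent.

kr 1.48

PV(remaining dividends) I = 1.00·e^(−0.0942·2/12) + 0.78·e^(−0.0942·7/12) = 1.7227
Current forward F = (S − I)·e^(rT) = (59.04 − 1.7227)·e^(0.0942·9/12) = 57.3173 × 1.073206 = 61.5133
Value (long) = (F − K)·e^(−rT) = (61.5133 − 59.93) × 0.931788 = 1.4753
Value = kr 1.48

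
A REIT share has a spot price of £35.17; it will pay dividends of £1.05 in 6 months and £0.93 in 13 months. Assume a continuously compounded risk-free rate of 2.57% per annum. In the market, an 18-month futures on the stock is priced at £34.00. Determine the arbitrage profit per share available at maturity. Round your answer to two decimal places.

PV(dividends) I = 1.05·e^(−0.0257·6/12) + 0.93·e^(−0.0257·13/12) = 1.9411
Fair futures F* = (S − I)·e^(rT) = (35.17 − 1.9411)·e^0.038550 = 33.2289 × 1.039303 = 34.5349
Market £34.00 < fair 34.5349: forward underpriced → reverse cash-and-carry (short the stock, invest proceeds at r, pay the dividends, go long the forward).
Profit at T = |F_mkt − F*| = |34.00 − 34.5349| = £0.53 per share

£0.53 per share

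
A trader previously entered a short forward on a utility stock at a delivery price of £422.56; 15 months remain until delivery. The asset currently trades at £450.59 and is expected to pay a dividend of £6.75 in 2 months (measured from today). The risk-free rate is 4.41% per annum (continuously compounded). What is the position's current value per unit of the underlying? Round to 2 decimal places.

PV(remaining dividends) I = 6.75·e^(−0.0441·2/12) = 6.7006
Current forward F = (S − I)·e^(rT) = (450.59 − 6.7006)·e^(0.0441·15/12) = 443.8894 × 1.056673 = 469.0459
Value (long) = (F − K)·e^(−rT) = (469.0459 − 422.56) × 0.946367 = 43.9927
Short position value = −(long value) = -£43.99

-£43.99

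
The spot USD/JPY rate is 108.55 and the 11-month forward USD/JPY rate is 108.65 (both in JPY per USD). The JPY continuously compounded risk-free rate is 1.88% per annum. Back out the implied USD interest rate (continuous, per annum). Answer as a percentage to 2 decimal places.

F = S·e^((r_JPY − r_USD)T) ⇒ r_USD = r_JPY − ln(F/S)/T
ln(108.65/108.55) = 0.000921; /(11/12) = 0.001005
r_USD = 0.0188 − 0.001005 = 0.017795
r_USD = 1.78%

1.78%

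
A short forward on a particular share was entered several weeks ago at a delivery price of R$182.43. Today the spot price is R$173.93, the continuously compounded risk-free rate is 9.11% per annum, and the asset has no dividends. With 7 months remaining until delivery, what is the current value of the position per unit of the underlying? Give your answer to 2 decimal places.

-R$0.94

Current fair forward for the remaining 7 months: F = S·e^(r·T), r = 0.0911
F = 173.93 · e^(0.0911 × 7/12) = 173.93 × 1.054579 = 183.4229
Value of long forward = (F − K)·e^(−rT) = (183.4229 − 182.43) · e^(−0.0911·7/12)
= 0.9929 × 0.948246 = 0.94
Short position value = −(long value) = -R$0.94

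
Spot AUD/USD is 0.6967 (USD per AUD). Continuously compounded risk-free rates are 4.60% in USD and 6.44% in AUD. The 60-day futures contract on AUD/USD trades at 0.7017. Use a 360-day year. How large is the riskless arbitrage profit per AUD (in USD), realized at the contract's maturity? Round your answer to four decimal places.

Fair futures: F* = S·e^(carry·T), with carry = (r_USD − r_AUD) = 0.0460 − 0.0644 = -0.0184
F* = 0.6967 · e^(-0.0184 × 60/360) = 0.6967 · e^-0.003067 = 0.6967 × 0.996938 = 0.6946
Market 0.7017 > fair 0.6946: forward overpriced → cash-and-carry (buy spot, short the forward).
At maturity, profit = |F_mkt − F*| = |0.7017 − 0.6946| = 0.0071 per AUD (in USD)

0.0071 per AUD (in USD)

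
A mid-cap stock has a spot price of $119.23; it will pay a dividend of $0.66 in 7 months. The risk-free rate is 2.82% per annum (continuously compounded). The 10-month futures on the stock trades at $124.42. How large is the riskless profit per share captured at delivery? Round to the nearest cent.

PV(dividends) I = 0.66·e^(−0.0282·7/12) = 0.6492
Fair futures F* = (S − I)·e^(rT) = (119.23 − 0.6492)·e^0.023500 = 118.5808 × 1.023778 = 121.4004
Market $124.42 > fair 121.4004: forward overpriced → cash-and-carry (borrow at r, buy the stock and collect the dividends, short the forward).
Profit at T = |F_mkt − F*| = |124.42 − 121.4004| = $3.02 per share

$3.02 per share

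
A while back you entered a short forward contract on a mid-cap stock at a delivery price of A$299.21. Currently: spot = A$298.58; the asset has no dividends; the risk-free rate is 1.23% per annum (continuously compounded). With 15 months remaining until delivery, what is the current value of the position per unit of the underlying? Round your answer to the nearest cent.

-A$3.94

Current fair forward for the remaining 15 months: F = S·e^(r·T), r = 0.0123
F = 298.58 · e^(0.0123 × 15/12) = 298.58 × 1.015494 = 303.2062
Value of long forward = (F − K)·e^(−rT) = (303.2062 − 299.21) · e^(−0.0123·15/12)
= 3.9962 × 0.984743 = 3.94
Short position value = −(long value) = -A$3.94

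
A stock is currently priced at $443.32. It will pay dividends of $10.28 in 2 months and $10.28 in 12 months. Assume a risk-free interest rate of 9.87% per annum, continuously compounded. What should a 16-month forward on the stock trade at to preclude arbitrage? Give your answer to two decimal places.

$483.52

PV(dividends) I = 10.28·e^(−0.0987·2/12) + 10.28·e^(−0.0987·12/12)
I = 10.1123 + 9.3138 = 19.4261
F = (S − I)·e^(rT) = (443.32 − 19.4261) · e^(0.0987·16/12)
= 423.8939 · e^0.131600 = 423.8939 × 1.140652 = $483.52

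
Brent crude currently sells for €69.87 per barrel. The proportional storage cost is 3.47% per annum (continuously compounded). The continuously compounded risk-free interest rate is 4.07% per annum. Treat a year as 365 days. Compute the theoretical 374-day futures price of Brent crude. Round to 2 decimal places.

€75.48 per barrel

Net carry = r + u − y = 0.0407 + 0.0347 − 0.0000 = 0.0754
F = S·e^((r+u−y)T) = 69.87 · e^(0.0754 × 374/365) = 69.87 · e^0.077259
= 69.87 × 1.080322 = €75.48 per barrel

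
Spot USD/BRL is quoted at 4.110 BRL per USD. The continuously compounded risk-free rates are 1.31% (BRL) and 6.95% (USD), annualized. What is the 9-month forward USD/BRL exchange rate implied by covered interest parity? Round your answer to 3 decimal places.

3.940

F = S·e^((r_BRL − r_USD)T) = 4.110 · e^((0.0131 − 0.0695) × 9/12)
= 4.110 · e^-0.042300 = 4.110 × 0.958582
F = 3.940 BRL per USD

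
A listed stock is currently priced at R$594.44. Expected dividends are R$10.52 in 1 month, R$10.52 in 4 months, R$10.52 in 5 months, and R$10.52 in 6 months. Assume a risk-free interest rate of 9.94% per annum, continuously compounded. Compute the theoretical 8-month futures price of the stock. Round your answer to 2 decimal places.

R$591.66

PV(dividends) I = 10.52·e^(−0.0994·1/12) + 10.52·e^(−0.0994·4/12) + 10.52·e^(−0.0994·5/12) + 10.52·e^(−0.0994·6/12)
I = 10.4332 + 10.1771 + 10.0932 + 10.0099 = 40.7134
F = (S − I)·e^(rT) = (594.44 − 40.7134) · e^(0.0994·8/12)
= 553.7266 · e^0.066267 = 553.7266 × 1.068512 = R$591.66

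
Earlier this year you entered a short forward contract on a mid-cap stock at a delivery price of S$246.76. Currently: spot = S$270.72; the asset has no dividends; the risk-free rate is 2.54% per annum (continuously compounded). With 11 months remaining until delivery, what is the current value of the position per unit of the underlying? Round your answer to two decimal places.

-S$29.64

Current fair forward for the remaining 11 months: F = S·e^(r·T), r = 0.0254
F = 270.72 · e^(0.0254 × 11/12) = 270.72 × 1.023557 = 277.0974
Value of long forward = (F − K)·e^(−rT) = (277.0974 − 246.76) · e^(−0.0254·11/12)
= 30.3374 × 0.976986 = 29.64
Short position value = −(long value) = -S$29.64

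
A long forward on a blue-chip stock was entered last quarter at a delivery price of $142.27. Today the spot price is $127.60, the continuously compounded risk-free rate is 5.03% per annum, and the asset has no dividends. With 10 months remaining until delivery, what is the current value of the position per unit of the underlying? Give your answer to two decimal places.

Current fair forward for the remaining 10 months: F = S·e^(r·T), r = 0.0503
F = 127.60 · e^(0.0503 × 10/12) = 127.60 × 1.042808 = 133.0623
Value of long forward = (F − K)·e^(−rT) = (133.0623 − 142.27) · e^(−0.0503·10/12)
= -9.2077 × 0.958950 = -8.83

-$8.83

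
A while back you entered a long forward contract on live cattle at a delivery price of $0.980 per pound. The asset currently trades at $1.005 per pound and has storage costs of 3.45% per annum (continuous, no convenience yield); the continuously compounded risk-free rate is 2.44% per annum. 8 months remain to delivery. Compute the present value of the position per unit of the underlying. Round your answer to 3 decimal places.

$0.064 per pound

Current fair forward for the remaining 8 months: F = S·e^((r + u)·T), (r + u) = 0.0244 + 0.0345 = 0.0589
F = 1.005 · e^(0.0589 × 8/12) = 1.005 × 1.040048 = 1.0452
Value of long forward = (F − K)·e^(−rT) = (1.0452 − 0.980) · e^(−0.0244·8/12)
= 0.0652 × 0.983865 = 0.064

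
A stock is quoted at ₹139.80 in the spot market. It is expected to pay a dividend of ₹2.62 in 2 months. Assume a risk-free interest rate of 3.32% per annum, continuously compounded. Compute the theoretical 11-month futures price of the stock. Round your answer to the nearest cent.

PV(dividends) I = 2.62·e^(−0.0332·2/12)
I = 2.6055
F = (S − I)·e^(rT) = (139.80 − 2.6055) · e^(0.0332·11/12)
= 137.1945 · e^0.030433 = 137.1945 × 1.030901 = ₹141.43

₹141.43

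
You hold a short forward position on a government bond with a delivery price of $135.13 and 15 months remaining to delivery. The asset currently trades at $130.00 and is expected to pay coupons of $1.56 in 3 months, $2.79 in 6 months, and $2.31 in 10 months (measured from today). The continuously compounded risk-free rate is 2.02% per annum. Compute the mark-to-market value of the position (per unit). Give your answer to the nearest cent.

PV(remaining coupons) I = 1.56·e^(−0.0202·3/12) + 2.79·e^(−0.0202·6/12) + 2.31·e^(−0.0202·10/12) = 6.5855
Current forward F = (S − I)·e^(rT) = (130.00 − 6.5855)·e^(0.0202·15/12) = 123.4145 × 1.025571 = 126.5703
Value (long) = (F − K)·e^(−rT) = (126.5703 − 135.13) × 0.975066 = -8.3463
Short position value = −(long value) = $8.35

$8.35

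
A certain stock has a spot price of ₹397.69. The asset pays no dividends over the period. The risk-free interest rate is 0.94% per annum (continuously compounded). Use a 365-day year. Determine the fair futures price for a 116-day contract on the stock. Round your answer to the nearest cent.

₹398.88

F = S·e^(rT) = 397.69 · e^(0.0094 × 116/365)
= 397.69 · e^0.002987 = 397.69 × 1.002991
F = ₹398.88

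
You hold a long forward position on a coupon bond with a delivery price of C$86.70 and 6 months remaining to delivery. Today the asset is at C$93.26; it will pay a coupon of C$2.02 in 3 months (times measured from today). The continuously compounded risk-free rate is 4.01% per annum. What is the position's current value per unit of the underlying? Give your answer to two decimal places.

PV(remaining coupons) I = 2.02·e^(−0.0401·3/12) = 1.9999
Current forward F = (S − I)·e^(rT) = (93.26 − 1.9999)·e^(0.0401·6/12) = 91.2601 × 1.020252 = 93.1083
Value (long) = (F − K)·e^(−rT) = (93.1083 − 86.70) × 0.980150 = 6.2811
Value = C$6.28

C$6.28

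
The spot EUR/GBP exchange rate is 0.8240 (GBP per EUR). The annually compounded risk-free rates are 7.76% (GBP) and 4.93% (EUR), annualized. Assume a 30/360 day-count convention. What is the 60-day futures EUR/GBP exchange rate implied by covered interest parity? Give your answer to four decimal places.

0.8277

By covered interest parity, F = S · (1+r_GBP)^T / (1+r_EUR)^T
= 0.8240 × 1.012534 / 1.008053 = 0.8240 × 1.004445
F = 0.8277 GBP per EUR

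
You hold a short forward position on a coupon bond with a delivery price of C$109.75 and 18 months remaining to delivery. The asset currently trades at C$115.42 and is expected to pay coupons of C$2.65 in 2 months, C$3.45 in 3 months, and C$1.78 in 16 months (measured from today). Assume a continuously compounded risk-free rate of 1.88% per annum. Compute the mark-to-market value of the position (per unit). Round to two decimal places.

PV(remaining coupons) I = 2.65·e^(−0.0188·2/12) + 3.45·e^(−0.0188·3/12) + 1.78·e^(−0.0188·16/12) = 7.8115
Current forward F = (S − I)·e^(rT) = (115.42 − 7.8115)·e^(0.0188·18/12) = 107.6085 × 1.028601 = 110.6862
Value (long) = (F − K)·e^(−rT) = (110.6862 − 109.75) × 0.972194 = 0.9102
Short position value = −(long value) = -C$0.91

-C$0.91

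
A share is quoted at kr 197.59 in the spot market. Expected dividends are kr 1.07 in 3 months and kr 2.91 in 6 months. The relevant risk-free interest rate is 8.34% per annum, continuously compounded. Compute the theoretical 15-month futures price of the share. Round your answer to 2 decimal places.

kr 215.04

PV(dividends) I = 1.07·e^(−0.0834·3/12) + 2.91·e^(−0.0834·6/12)
I = 1.0479 + 2.7911 = 3.8390
F = (S − I)·e^(rT) = (197.59 − 3.8390) · e^(0.0834·15/12)
= 193.7510 · e^0.104250 = 193.7510 × 1.109878 = kr 215.04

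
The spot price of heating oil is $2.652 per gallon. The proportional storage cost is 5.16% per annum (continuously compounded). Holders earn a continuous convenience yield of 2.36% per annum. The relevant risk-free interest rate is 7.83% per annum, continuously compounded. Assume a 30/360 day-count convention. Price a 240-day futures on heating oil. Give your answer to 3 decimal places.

Net carry = r + u − y = 0.0783 + 0.0516 − 0.0236 = 0.1063
F = S·e^((r+u−y)T) = 2.652 · e^(0.1063 × 240/360) = 2.652 · e^0.070867
= 2.652 × 1.073438 = $2.847 per gallon

$2.847 per gallon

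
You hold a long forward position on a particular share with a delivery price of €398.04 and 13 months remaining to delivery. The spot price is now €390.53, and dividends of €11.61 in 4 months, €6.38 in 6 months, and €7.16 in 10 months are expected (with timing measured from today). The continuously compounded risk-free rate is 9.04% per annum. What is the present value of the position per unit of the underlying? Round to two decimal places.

€5.62

PV(remaining dividends) I = 11.61·e^(−0.0904·4/12) + 6.38·e^(−0.0904·6/12) + 7.16·e^(−0.0904·10/12) = 24.0038
Current forward F = (S − I)·e^(rT) = (390.53 − 24.0038)·e^(0.0904·13/12) = 366.5262 × 1.102889 = 404.2377
Value (long) = (F − K)·e^(−rT) = (404.2377 − 398.04) × 0.906709 = 5.6195
Value = €5.62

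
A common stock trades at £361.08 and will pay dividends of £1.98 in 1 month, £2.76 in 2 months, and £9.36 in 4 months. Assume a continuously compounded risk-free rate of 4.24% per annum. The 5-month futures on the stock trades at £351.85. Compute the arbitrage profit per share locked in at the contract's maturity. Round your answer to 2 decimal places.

PV(dividends) I = 1.98·e^(−0.0424·1/12) + 2.76·e^(−0.0424·2/12) + 9.36·e^(−0.0424·4/12) = 13.9422
Fair futures F* = (S − I)·e^(rT) = (361.08 − 13.9422)·e^0.017667 = 347.1378 × 1.017824 = 353.3252
Market £351.85 < fair 353.3252: forward underpriced → reverse cash-and-carry (short the stock, invest proceeds at r, pay the dividends, go long the forward).
Profit at T = |F_mkt − F*| = |351.85 − 353.3252| = £1.48 per share

£1.48 per share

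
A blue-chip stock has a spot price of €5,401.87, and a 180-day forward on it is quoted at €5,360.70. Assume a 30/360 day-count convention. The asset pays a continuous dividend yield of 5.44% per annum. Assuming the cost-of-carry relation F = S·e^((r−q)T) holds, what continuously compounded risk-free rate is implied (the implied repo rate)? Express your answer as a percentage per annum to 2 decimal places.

3.91%

From F = S·e^((r−q)T): (r − q) = ln(F/S)/T
ln(5360.70/5401.87) = ln(0.992379) = -0.007650
(r − q) = -0.007650 / (180/360) = -0.015300
r = ln(F/S)/T + q = -0.015300 + 0.0544 = 0.039100
r = 3.91%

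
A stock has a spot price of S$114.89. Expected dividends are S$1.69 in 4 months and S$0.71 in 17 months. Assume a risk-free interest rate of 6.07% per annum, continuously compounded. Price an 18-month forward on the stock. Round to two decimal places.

S$123.31

PV(dividends) I = 1.69·e^(−0.0607·4/12) + 0.71·e^(−0.0607·17/12)
I = 1.6561 + 0.6515 = 2.3076
F = (S − I)·e^(rT) = (114.89 − 2.3076) · e^(0.0607·18/12)
= 112.5824 · e^0.091050 = 112.5824 × 1.095324 = S$123.31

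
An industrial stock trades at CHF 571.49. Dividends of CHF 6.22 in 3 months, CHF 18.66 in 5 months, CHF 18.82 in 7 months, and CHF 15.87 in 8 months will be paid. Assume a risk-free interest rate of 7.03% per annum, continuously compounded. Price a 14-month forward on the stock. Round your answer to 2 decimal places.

CHF 557.99

PV(dividends) I = 6.22·e^(−0.0703·3/12) + 18.66·e^(−0.0703·5/12) + 18.82·e^(−0.0703·7/12) + 15.87·e^(−0.0703·8/12)
I = 6.1116 + 18.1213 + 18.0638 + 15.1434 = 57.4401
F = (S − I)·e^(rT) = (571.49 − 57.4401) · e^(0.0703·14/12)
= 514.0499 · e^0.082017 = 514.0499 × 1.085474 = CHF 557.99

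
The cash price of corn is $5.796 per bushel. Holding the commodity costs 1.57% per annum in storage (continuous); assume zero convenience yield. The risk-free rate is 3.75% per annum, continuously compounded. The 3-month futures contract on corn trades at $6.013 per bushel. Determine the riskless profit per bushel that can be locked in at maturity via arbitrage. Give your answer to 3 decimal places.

$0.139 per bushel

Fair futures: F* = S·e^(carry·T), with carry = (r + u) = 0.0375 + 0.0157 = 0.0532
F* = 5.796 · e^(0.0532 × 3/12) = 5.796 · e^0.013300 = 5.796 × 1.013389 = $5.8736
Market $6.013 > fair $5.8736: forward overpriced → cash-and-carry (buy spot, short the forward).
At maturity, profit = |F_mkt − F*| = |6.013 − 5.8736| = $0.139 per bushel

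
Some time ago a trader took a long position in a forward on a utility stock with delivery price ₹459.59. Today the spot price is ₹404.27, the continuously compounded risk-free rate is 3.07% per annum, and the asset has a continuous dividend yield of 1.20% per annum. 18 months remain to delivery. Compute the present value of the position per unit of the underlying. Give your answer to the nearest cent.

-₹41.85

Current fair forward for the remaining 18 months: F = S·e^((r − q)·T), (r − q) = 0.0307 − 0.0120 = 0.0187
F = 404.27 · e^(0.0187 × 18/12) = 404.27 × 1.028447 = 415.7703
Value of long forward = (F − K)·e^(−rT) = (415.7703 − 459.59) · e^(−0.0307·18/12)
= -43.8197 × 0.954994 = -41.85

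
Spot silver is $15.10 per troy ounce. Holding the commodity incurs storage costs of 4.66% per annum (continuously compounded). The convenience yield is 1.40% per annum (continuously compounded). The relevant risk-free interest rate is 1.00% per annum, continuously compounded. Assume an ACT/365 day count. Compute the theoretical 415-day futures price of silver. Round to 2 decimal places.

Net carry = r + u − y = 0.0100 + 0.0466 − 0.0140 = 0.0426
F = S·e^((r+u−y)T) = 15.10 · e^(0.0426 × 415/365) = 15.10 · e^0.048436
= 15.10 × 1.049628 = $15.85 per troy ounce

$15.85 per troy ounce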